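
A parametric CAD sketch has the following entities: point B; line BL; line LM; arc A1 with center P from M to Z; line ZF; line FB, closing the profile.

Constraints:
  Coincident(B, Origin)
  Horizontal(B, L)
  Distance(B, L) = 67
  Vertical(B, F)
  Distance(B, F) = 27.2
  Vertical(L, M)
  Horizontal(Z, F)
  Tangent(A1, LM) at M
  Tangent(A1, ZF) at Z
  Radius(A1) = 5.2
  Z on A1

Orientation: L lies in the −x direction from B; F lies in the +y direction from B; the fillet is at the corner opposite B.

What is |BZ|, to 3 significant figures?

67.5

The virtual corner opposite B is at (-67.0, 27.2). The tangent condition forces PM to be normal to LM and since A1 is tangent to ZF there, PZ ⟂ ZF, with radius 5.2, so the center P sits 5.2 in from both sides at P = (-61.8, 22.0). That places the tangent points at M = (-67.0, 22.0) on LM and Z = (-61.8, 27.2) on ZF. Then |BZ| = |Z − B| = 67.5.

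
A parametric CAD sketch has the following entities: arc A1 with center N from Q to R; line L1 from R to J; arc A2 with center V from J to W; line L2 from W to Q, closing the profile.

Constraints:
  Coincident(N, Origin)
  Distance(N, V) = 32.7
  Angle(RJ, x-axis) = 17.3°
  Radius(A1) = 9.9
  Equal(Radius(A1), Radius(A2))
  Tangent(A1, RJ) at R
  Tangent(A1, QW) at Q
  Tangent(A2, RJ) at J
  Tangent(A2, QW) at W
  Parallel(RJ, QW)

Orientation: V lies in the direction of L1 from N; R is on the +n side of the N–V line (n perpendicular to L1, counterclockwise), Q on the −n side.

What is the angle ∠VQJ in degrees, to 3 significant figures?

14.4°

Tangency of A1 to both parallel lines with radius 9.9 puts R and Q at N ± 9.9·n: R = (-2.94, 9.45), Q = (2.94, -9.45). Equal radii place J and W the same way about V: J = V + 9.9·n = (28.3, 19.2), W = V − 9.9·n = (34.2, 0.272). Then cos ∠VQJ = QV·QJ / (|QV||QJ|), giving 14.4°.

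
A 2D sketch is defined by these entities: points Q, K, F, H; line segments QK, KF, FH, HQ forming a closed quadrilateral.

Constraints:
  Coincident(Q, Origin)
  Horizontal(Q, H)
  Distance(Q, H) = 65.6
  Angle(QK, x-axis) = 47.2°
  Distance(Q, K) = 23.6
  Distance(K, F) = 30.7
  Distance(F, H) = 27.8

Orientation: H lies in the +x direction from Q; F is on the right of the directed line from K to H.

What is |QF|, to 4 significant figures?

38.31

Checks: |KF| = 30.70 ✓; |FH| = 27.80 ✓.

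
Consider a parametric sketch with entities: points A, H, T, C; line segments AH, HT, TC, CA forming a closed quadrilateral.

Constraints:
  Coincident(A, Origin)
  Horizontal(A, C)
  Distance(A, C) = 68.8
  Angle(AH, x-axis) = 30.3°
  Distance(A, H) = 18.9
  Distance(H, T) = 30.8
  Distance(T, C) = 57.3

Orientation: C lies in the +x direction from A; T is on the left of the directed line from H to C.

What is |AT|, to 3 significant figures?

46.8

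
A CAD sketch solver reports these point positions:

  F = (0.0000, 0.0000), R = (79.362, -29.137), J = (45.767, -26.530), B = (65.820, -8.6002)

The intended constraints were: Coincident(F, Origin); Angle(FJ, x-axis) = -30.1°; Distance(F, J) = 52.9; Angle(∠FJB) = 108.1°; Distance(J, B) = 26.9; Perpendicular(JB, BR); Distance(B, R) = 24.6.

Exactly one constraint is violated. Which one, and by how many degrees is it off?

Perpendicular(JB, BR) — off by 8.40°.

F = (0.00, 0.00) ✓; FJ at -30.10° ✓; |FJ| = 52.90 ✓; ∠FJB = 108.1° ✓; |JB| = 26.90 ✓; ∠(JB, BR) = 98.40° ✗; |BR| = 24.60 ✓.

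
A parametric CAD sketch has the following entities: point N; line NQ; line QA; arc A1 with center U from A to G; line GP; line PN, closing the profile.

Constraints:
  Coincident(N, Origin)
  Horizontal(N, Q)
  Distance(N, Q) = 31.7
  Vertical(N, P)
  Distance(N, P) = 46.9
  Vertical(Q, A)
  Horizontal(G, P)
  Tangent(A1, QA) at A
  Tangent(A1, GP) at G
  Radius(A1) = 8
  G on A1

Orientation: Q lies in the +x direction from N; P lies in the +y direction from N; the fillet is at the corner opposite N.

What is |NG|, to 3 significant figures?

52.5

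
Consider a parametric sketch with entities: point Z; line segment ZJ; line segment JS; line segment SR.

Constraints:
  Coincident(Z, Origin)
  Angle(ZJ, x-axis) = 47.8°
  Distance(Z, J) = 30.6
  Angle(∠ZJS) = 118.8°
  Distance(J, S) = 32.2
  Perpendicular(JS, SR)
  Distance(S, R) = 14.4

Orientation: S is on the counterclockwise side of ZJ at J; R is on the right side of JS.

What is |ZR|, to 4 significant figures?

62.47

∠ZJS = 118.8°, so JS runs at 47.8° + (180° − 118.8°) = 109.0° from the x-axis; with |JS| = 32.2, S = J + 32.2·(cos 109.0°, sin 109.0°) = (10.07, 53.11). The perpendicularity gives SR at right angles to JS; with |SR| = 14.4 on the right of JS, R = S + 14.4·(0.9455, 0.3256) = (23.69, 57.80). Then |ZR| = |R − Z| = 62.47.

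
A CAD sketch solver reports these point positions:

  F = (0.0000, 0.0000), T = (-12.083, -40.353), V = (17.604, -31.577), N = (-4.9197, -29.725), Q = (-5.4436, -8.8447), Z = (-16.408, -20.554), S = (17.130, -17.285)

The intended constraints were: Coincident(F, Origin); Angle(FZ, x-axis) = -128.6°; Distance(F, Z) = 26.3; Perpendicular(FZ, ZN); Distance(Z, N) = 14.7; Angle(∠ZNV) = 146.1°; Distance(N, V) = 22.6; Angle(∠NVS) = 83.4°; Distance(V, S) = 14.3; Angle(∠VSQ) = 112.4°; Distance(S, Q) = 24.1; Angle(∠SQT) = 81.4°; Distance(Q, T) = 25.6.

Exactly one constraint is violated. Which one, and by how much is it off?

Distance(Q, T) = 25.6 — off by 6.60.

F = (0.00, 0.00) ✓; FZ at -128.6° ✓; |FZ| = 26.30 ✓; ∠(FZ, ZN) = 90.00° ✓; |ZN| = 14.70 ✓; ∠ZNV = 146.1° ✓; |NV| = 22.60 ✓; ∠NVS = 83.40° ✓; |VS| = 14.30 ✓; ∠VSQ = 112.4° ✓; |SQ| = 24.10 ✓; ∠SQT = 81.40° ✓; |QT| = 32.20 ✗.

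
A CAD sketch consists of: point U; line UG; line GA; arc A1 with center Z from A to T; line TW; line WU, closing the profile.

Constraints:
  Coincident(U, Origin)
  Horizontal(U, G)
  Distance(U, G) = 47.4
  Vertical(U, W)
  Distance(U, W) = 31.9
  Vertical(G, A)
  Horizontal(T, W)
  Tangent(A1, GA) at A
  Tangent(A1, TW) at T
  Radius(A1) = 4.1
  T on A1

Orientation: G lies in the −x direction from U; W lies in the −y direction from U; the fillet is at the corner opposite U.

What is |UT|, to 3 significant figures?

53.8

U is at the origin; U and G share the same y with |UG| = 47.4 and G on the −x side, so G = (-47.4, 0.00). UW is vertical with |UW| = 31.9 and W on the −y side, so W = (0.00, -31.9). The virtual corner opposite U is at (-47.4, -31.9). Since A1 is tangent to GA there, ZA ⟂ GA and A1 meets TW tangentially, so ZT is at right angles to TW, with radius 4.1, so the center Z sits 4.1 in from both sides at Z = (-43.3, -27.8). That places the tangent points at A = (-47.4, -27.8) on GA and T = (-43.3, -31.9) on TW. Then |UT| = |T − U| = 53.8.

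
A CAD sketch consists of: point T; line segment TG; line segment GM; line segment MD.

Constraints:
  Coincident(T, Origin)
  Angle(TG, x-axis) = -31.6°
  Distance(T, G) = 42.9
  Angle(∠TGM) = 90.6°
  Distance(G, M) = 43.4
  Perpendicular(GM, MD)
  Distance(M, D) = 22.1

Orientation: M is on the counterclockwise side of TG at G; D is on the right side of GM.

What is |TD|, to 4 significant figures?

78.41

T is at the origin; TG runs at -31.6° with length 42.9, so G = 42.9·(cos -31.6°, sin -31.6°) = (36.54, -22.48). ∠TGM = 90.6°, so GM runs at -31.6° + (180° − 90.6°) = 57.80° from the x-axis; with |GM| = 43.4, M = G + 43.4·(cos 57.80°, sin 57.80°) = (59.67, 14.25). GM ⟂ MD; with |MD| = 22.1 on the right of GM, D = M + 22.1·(0.8462, -0.5329) = (78.37, 2.469). Then |TD| = |D − T| = 78.41.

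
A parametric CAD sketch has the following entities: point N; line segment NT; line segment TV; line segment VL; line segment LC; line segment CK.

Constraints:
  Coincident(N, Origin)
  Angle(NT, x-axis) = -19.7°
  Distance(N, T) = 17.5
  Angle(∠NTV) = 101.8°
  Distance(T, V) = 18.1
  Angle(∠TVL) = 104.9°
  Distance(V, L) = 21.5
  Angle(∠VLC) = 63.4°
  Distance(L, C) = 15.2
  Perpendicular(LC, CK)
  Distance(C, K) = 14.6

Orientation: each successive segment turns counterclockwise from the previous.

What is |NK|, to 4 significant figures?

20.55

N is at the origin; NT runs at -19.7° with length 17.5, so T = (16.48, -5.899). ∠NTV = 101.8° gives TV at 58.50° from the x-axis; with |TV| = 18.1, V = (25.93, 9.534). ∠TVL = 104.9° gives VL at 133.6° from the x-axis; with |VL| = 21.5, L = (11.11, 25.10). ∠VLC = 63.4° gives LC at -109.8° from the x-axis; with |LC| = 15.2, C = (5.957, 10.80). LC ⟂ CK, so CK runs at -19.80°; with |CK| = 14.6, K = (19.69, 5.856). Then |NK| = |K − N| = 20.55.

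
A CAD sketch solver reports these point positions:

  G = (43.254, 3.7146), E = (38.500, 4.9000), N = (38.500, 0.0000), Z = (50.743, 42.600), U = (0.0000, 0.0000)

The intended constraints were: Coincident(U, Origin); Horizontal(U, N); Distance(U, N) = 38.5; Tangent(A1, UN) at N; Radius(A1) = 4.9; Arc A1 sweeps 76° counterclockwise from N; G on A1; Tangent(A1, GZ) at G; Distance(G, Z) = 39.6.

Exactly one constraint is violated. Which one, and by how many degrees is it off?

Tangent(A1, GZ) at G — off by 3.10°.

U = (0.00, 0.00) ✓; U.y = 0.00, N.y = 0.00 ✓; |UN| = 38.50 ✓; ∠(EN, NU) = 90.00° ✓; |EN| = 4.900 ✓; bearing(E→G) − bearing(E→N) = 76.00° ✓; |EG| = 4.900 ✓; ∠(EG, GZ) = 86.90° ✗; |GZ| = 39.60 ✓.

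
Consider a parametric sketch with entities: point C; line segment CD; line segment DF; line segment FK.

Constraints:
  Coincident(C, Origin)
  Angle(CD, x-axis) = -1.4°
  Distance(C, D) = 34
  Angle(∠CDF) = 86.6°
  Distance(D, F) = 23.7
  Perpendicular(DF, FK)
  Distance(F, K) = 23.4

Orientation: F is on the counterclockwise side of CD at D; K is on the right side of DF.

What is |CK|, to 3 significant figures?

61.3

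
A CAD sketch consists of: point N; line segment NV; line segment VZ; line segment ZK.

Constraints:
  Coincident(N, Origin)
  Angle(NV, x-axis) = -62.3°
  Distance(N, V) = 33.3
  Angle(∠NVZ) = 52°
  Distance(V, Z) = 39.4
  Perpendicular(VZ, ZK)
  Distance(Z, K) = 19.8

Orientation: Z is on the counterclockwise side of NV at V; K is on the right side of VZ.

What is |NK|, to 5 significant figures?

49.769

N is at the origin; NV runs at -62.3° with length 33.3, so V = 33.3·(cos -62.3°, sin -62.3°) = (15.479, -29.484). ∠NVZ = 52.0°, so VZ runs at -62.3° + (180° − 52.0°) = 65.700° from the x-axis; with |VZ| = 39.4, Z = V + 39.4·(cos 65.700°, sin 65.700°) = (31.693, 6.4257). VZ ⟂ ZK; with |ZK| = 19.8 on the right of VZ, K = Z + 19.8·(0.91140, -0.41151) = (49.739, -1.7223). Then |NK| = |K − N| = 49.769.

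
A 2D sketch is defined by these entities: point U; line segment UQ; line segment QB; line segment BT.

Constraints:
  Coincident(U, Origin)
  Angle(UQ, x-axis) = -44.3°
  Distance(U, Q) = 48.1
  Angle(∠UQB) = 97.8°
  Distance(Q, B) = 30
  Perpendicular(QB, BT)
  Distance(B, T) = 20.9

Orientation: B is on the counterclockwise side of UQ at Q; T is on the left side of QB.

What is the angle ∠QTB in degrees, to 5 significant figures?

55.136°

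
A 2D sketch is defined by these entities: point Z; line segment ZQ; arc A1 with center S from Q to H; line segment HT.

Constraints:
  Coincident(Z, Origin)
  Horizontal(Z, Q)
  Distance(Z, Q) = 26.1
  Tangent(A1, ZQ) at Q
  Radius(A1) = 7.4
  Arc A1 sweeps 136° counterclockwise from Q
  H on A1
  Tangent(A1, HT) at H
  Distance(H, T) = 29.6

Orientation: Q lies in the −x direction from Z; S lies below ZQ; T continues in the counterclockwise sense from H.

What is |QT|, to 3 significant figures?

37.0

On A1, Q sits at bearing 90° from S; a 136° counterclockwise sweep puts H at bearing 226°, so H = S + 7.4·(cos 226°, sin 226°) = (-31.2, -12.7). The tangent condition forces SH to be normal to HT, so HT runs along (−sin 226°, cos 226°); with |HT| = 29.6, T = (-9.95, -33.3). Then |QT| = |T − Q| = 37.0.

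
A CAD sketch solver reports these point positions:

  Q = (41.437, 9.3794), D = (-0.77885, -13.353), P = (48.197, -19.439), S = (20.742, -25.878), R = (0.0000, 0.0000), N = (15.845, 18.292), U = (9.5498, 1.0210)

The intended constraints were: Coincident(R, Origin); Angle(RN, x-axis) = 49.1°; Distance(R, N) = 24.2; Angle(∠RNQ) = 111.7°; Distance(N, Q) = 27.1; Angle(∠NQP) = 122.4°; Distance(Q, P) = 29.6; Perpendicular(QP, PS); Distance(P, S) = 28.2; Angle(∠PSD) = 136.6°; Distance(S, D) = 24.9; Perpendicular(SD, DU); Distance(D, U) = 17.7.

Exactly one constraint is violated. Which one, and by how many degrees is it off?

Perpendicular(SD, DU) — off by 5.50°.

R = (0.00, 0.00) ✓; RN at 49.10° ✓; |RN| = 24.20 ✓; ∠RNQ = 111.7° ✓; |NQ| = 27.10 ✓; ∠NQP = 122.4° ✓; |QP| = 29.60 ✓; ∠(QP, PS) = 90.00° ✓; |PS| = 28.20 ✓; ∠PSD = 136.6° ✓; |SD| = 24.90 ✓; ∠(SD, DU) = 95.50° ✗; |DU| = 17.70 ✓.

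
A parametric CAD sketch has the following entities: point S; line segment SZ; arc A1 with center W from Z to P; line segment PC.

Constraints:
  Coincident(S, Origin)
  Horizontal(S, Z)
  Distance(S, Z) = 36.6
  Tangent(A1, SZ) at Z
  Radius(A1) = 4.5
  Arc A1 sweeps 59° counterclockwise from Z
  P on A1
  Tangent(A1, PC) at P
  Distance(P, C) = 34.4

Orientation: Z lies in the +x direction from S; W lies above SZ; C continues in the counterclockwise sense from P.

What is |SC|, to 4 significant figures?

66.24

S is at the origin; S and Z share the same y with |SZ| = 36.6 and Z on the +x side, so Z = (36.60, 0.000). A1 meets SZ tangentially, so WZ is at right angles to SZ, so W = Z + (0, 4.5) = (36.60, 4.500). On A1, Z sits at bearing -90° from W; a 59° counterclockwise sweep puts P at bearing -31°, so P = W + 4.5·(cos -31°, sin -31°) = (40.46, 2.182). Since A1 is tangent to PC there, WP ⟂ PC, so PC runs along (−sin -31°, cos -31°); with |PC| = 34.4, C = (58.17, 31.67). Then |SC| = |C − S| = 66.24.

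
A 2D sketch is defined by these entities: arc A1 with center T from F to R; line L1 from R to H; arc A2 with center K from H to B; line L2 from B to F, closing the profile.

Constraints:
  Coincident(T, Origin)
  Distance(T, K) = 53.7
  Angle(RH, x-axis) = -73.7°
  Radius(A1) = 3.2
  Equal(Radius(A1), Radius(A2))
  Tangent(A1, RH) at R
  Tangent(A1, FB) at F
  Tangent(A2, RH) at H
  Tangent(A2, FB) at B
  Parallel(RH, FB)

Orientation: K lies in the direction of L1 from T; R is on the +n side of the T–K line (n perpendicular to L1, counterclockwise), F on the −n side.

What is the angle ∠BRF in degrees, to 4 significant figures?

83.20°

The slot axis is L1's direction at -73.7°, so u = (cos -73.7°, sin -73.7°) = (0.2807, -0.9598) and n = (−sin -73.7°, cos -73.7°) = (0.9598, 0.2807). T is at the origin and K lies 53.7 along u from T, so K = 53.7·u = (15.07, -51.54). Tangency of A1 to both parallel lines with radius 3.2 puts R and F at T ± 3.2·n: R = (3.071, 0.8981), F = (-3.071, -0.8981). Equal radii place H and B the same way about K: H = K + 3.2·n = (18.14, -50.64), B = K − 3.2·n = (12.00, -52.44). Then cos ∠BRF = RB·RF / (|RB||RF|), giving 83.20°.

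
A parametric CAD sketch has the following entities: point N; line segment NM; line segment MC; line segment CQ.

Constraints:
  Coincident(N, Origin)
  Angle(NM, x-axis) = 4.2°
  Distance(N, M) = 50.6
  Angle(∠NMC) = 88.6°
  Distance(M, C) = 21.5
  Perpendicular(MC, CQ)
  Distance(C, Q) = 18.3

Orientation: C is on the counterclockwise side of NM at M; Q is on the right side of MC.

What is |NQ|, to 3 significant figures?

71.8

N is at the origin; NM runs at 4.2° with length 50.6, so M = 50.6·(cos 4.2°, sin 4.2°) = (50.5, 3.71). ∠NMC = 88.6°, so MC runs at 4.2° + (180° − 88.6°) = 95.6° from the x-axis; with |MC| = 21.5, C = M + 21.5·(cos 95.6°, sin 95.6°) = (48.4, 25.1). The perpendicularity gives CQ at right angles to MC; with |CQ| = 18.3 on the right of MC, Q = C + 18.3·(0.995, 0.0976) = (66.6, 26.9). Then |NQ| = |Q − N| = 71.8.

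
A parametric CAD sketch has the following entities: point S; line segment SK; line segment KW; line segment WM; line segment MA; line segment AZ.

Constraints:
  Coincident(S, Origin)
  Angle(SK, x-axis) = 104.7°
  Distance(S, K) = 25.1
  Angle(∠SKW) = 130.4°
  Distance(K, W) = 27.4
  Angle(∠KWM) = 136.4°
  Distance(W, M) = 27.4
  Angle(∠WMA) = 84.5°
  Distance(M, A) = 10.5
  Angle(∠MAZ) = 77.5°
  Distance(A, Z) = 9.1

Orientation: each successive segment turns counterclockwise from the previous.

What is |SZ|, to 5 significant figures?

51.263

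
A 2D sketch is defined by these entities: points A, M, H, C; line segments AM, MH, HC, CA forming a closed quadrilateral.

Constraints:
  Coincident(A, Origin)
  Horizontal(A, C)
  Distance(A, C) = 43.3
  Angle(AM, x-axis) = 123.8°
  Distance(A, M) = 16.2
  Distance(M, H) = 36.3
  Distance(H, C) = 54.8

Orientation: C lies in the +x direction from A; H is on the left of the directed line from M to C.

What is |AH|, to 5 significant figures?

45.257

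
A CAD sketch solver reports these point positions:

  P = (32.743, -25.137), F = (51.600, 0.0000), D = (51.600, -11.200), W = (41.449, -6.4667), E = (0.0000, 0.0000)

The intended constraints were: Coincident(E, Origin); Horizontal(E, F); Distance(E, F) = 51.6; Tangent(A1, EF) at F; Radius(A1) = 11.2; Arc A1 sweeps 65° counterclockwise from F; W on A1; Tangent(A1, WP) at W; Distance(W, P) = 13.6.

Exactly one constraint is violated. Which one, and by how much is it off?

Distance(W, P) = 13.6 — off by 7.00.

E = (0.00, 0.00) ✓; E.y = 0.00, F.y = 0.00 ✓; |EF| = 51.60 ✓; ∠(DF, FE) = 90.00° ✓; |DF| = 11.20 ✓; bearing(D→W) − bearing(D→F) = 65.00° ✓; |DW| = 11.20 ✓; ∠(DW, WP) = 90.00° ✓; |WP| = 20.60 ✗.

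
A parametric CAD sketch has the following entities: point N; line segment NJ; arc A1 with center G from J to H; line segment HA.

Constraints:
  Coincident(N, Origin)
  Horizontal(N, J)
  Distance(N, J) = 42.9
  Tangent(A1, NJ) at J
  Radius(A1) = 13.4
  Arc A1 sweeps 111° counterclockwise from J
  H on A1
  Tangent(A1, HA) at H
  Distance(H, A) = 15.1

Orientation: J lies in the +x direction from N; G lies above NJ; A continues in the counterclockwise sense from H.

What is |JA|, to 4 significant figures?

33.07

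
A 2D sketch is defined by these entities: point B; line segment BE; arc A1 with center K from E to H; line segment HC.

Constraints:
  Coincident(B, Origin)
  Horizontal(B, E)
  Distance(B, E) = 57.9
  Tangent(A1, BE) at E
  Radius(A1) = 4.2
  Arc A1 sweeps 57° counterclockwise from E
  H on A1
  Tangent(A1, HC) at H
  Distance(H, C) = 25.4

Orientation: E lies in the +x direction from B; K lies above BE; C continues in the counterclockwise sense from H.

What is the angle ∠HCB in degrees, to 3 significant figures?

39.9°

B is at the origin; B and E share the same y with |BE| = 57.9 and E on the +x side, so E = (57.9, 0.00). Since A1 is tangent to BE there, KE ⟂ BE, so K = E + (0, 4.2) = (57.9, 4.20). On A1, E sits at bearing -90° from K; a 57° counterclockwise sweep puts H at bearing -33°, so H = K + 4.2·(cos -33°, sin -33°) = (61.4, 1.91). A1 meets HC tangentially, so KH is at right angles to HC, so HC runs along (−sin -33°, cos -33°); with |HC| = 25.4, C = (75.3, 23.2). Then cos ∠HCB = CH·CB / (|CH||CB|), giving 39.9°.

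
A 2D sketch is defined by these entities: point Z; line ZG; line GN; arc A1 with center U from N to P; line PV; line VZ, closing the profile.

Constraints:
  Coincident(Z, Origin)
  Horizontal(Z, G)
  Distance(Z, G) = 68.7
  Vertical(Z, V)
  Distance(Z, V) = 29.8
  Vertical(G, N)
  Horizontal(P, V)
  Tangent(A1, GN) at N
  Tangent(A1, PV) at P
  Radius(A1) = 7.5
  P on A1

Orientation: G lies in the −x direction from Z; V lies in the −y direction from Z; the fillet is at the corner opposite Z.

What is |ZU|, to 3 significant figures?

65.1

ZV is vertical with |ZV| = 29.8 and V on the −y side, so V = (0.00, -29.8). The virtual corner opposite Z is at (-68.7, -29.8). The tangent condition forces UN to be normal to GN and tangency of A1 to PV means the radius UP is perpendicular to PV, with radius 7.5, so the center U sits 7.5 in from both sides at U = (-61.2, -22.3). Then |ZU| = |U − Z| = 65.1.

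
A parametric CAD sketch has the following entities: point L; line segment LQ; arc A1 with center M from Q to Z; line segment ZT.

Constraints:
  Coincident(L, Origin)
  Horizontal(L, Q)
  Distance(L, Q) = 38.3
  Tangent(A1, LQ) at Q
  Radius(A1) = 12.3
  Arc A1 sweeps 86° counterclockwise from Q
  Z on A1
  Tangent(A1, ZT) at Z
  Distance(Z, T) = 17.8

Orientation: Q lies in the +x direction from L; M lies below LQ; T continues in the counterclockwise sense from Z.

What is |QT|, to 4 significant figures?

32.17

L is at the origin; LQ is horizontal with |LQ| = 38.3 and Q on the +x side, so Q = (38.30, 0.000). Tangency of A1 to LQ means the radius MQ is perpendicular to LQ, so M = Q + (0, -12.3) = (38.30, -12.30). On A1, Q sits at bearing 90° from M; an 86° counterclockwise sweep puts Z at bearing 176°, so Z = M + 12.3·(cos 176°, sin 176°) = (26.03, -11.44). Tangency of A1 to ZT means the radius MZ is perpendicular to ZT, so ZT runs along (−sin 176°, cos 176°); with |ZT| = 17.8, T = (24.79, -29.20). Then |QT| = |T − Q| = 32.17.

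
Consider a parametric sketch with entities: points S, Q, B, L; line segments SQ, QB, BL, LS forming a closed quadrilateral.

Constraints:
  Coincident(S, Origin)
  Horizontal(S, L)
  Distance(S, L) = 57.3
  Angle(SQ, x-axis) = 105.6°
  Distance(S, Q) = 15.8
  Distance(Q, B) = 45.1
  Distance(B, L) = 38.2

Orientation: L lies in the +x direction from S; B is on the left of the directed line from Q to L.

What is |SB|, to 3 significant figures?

49.6

S is at the origin; S and L share the same y with |SL| = 57.3 and L in +x, so L = (57.3, 0). SQ runs at 105.6° with |SQ| = 15.8, so Q = (-4.25, 15.2). B is determined by |QB| = 45.1 and |BL| = 38.2 together: it lies at the intersection of circle(Q, 45.1) and circle(L, 38.2). With |QL| = 63.4, the foot of the radical line on QL is 36.2 from Q and the perpendicular offset is √(45.1² − 36.2²) = 26.9. Taking the left-of-QL solution: B = (37.4, 32.6).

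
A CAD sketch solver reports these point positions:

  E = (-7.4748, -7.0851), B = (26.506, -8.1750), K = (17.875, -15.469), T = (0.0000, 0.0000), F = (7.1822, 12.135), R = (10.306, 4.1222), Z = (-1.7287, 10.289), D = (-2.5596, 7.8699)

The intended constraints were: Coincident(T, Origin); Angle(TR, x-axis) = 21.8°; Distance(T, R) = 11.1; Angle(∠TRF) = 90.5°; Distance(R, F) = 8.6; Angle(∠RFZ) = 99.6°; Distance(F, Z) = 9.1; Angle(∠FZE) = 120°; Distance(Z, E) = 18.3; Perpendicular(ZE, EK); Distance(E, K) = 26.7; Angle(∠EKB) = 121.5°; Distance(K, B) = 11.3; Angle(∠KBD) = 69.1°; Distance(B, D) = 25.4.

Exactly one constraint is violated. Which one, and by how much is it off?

Distance(B, D) = 25.4 — off by 7.80.

T = (0.00, 0.00) ✓; TR at 21.80° ✓; |TR| = 11.10 ✓; ∠TRF = 90.50° ✓; |RF| = 8.600 ✓; ∠RFZ = 99.59° ✓; |FZ| = 9.100 ✓; ∠FZE = 120.0° ✓; |ZE| = 18.30 ✓; ∠(ZE, EK) = 90.00° ✓; |EK| = 26.70 ✓; ∠EKB = 121.5° ✓; |KB| = 11.30 ✓; ∠KBD = 69.10° ✓; |BD| = 33.20 ✗.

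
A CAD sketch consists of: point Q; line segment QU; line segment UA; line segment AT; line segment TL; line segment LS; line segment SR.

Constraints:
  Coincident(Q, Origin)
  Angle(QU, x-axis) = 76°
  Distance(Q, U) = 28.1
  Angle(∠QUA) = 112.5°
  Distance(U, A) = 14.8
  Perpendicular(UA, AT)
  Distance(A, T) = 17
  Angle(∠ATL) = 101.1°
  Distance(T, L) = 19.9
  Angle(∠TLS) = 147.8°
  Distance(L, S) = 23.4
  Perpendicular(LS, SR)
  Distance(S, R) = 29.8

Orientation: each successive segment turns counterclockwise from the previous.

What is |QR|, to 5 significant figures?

41.666

Q is at the origin; QU runs at 76.0° with length 28.1, so U = (6.7980, 27.265). ∠QUA = 112.5° gives UA at 143.50° from the x-axis; with |UA| = 14.8, A = (-5.0991, 36.069). UA is perpendicular to AT, so AT runs at -126.50°; with |AT| = 17.0, T = (-15.211, 22.403). ∠ATL = 101.1° gives TL at -47.600° from the x-axis; with |TL| = 19.9, L = (-1.7924, 7.7079). ∠TLS = 147.8° gives LS at -15.400° from the x-axis; with |LS| = 23.4, S = (20.767, 1.4938). LS is perpendicular to SR, so SR runs at 74.600°; with |SR| = 29.8, R = (28.681, 30.224). Then |QR| = |R − Q| = 41.666.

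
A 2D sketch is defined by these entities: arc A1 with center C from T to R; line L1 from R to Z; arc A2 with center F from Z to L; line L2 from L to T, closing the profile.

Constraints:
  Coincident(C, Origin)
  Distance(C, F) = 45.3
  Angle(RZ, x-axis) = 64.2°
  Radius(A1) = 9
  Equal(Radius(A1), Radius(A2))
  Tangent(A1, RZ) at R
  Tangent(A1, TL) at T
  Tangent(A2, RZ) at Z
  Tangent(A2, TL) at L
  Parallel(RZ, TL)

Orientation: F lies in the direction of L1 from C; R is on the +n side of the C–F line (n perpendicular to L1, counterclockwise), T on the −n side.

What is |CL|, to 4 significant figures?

46.19

Tangency of A1 to both parallel lines with radius 9.0 puts R and T at C ± 9.0·n: R = (-8.103, 3.917), T = (8.103, -3.917). Equal radii place Z and L the same way about F: Z = F + 9.0·n = (11.61, 44.70), L = F − 9.0·n = (27.82, 36.87). Then |CL| = |L − C| = 46.19.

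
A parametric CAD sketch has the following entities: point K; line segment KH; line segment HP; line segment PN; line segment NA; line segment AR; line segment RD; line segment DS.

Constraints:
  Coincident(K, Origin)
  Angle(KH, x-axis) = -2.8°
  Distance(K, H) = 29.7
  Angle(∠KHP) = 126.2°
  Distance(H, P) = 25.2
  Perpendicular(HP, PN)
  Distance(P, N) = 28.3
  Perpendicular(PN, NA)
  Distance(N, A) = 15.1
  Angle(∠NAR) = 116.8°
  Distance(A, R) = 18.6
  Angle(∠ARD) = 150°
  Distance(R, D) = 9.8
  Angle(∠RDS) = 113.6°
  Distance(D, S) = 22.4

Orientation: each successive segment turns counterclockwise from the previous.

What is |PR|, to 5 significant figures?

26.238

PN is perpendicular to NA, so NA runs at -129.00°; with |NA| = 15.1, A = (14.027, 24.208). ∠NAR = 116.8° gives AR at -65.800° from the x-axis; with |AR| = 18.6, R = (21.652, 7.2427). Then |PR| = |R − P| = 26.238.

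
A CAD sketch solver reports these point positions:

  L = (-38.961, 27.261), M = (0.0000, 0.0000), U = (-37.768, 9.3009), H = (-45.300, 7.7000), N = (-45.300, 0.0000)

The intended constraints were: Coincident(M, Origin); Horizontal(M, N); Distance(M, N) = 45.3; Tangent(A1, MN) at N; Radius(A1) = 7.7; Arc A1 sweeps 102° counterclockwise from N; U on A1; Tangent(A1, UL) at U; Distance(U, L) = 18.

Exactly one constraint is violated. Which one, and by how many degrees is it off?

Tangent(A1, UL) at U — off by 8.20°.

M = (0.00, 0.00) ✓; M.y = 0.00, N.y = 0.00 ✓; |MN| = 45.30 ✓; ∠(HN, NM) = 90.00° ✓; |HN| = 7.700 ✓; bearing(H→U) − bearing(H→N) = 102.0° ✓; |HU| = 7.700 ✓; ∠(HU, UL) = 98.20° ✗; |UL| = 18.00 ✓.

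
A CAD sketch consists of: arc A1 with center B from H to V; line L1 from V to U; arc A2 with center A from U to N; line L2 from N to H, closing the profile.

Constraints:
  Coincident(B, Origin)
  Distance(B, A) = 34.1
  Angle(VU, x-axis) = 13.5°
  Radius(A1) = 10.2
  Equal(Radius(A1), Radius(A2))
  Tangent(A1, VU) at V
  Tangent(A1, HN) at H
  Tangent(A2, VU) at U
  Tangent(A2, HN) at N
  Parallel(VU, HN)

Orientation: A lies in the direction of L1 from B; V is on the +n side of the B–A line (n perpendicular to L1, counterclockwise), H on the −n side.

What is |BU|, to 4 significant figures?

35.59

The slot axis is L1's direction at 13.5°, so u = (cos 13.5°, sin 13.5°) = (0.9724, 0.2334) and n = (−sin 13.5°, cos 13.5°) = (-0.2334, 0.9724). B is at the origin and A lies 34.1 along u from B, so A = 34.1·u = (33.16, 7.960). Tangency of A1 to both parallel lines with radius 10.2 puts V and H at B ± 10.2·n: V = (-2.381, 9.918), H = (2.381, -9.918). Equal radii place U and N the same way about A: U = A + 10.2·n = (30.78, 17.88), N = A − 10.2·n = (35.54, -1.958). Then |BU| = |U − B| = 35.59.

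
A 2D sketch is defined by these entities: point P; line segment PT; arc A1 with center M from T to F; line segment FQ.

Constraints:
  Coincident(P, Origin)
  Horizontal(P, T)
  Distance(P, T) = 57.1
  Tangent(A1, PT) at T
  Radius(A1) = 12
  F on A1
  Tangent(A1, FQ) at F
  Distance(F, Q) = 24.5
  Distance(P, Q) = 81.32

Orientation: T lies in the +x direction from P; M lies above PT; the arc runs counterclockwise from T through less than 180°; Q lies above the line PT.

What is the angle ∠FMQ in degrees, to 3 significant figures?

63.9°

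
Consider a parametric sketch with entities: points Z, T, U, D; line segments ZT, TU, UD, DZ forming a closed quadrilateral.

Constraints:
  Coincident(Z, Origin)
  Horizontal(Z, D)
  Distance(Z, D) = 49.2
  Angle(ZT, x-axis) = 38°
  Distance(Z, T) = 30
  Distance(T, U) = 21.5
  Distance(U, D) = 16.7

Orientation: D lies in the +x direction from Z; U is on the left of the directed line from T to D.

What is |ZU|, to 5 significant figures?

47.832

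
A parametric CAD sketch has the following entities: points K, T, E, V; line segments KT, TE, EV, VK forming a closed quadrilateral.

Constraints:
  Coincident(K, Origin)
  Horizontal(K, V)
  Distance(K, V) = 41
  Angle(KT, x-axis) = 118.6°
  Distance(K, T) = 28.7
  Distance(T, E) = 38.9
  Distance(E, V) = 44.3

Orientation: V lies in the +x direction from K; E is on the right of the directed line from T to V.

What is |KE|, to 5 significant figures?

11.915

K is at the origin; K and V share the same y with |KV| = 41.0 and V in +x, so V = (41.0, 0). KT runs at 118.6° with |KT| = 28.7, so T = (-13.738, 25.198). E is determined by |TE| = 38.9 and |EV| = 44.3 together: it lies at the intersection of circle(T, 38.9) and circle(V, 44.3). With |TV| = 60.260, the foot of the radical line on TV is 26.402 from T and the perpendicular offset is √(38.9² − 26.402²) = 28.568. Taking the right-of-TV solution: E = (-1.7015, -11.793).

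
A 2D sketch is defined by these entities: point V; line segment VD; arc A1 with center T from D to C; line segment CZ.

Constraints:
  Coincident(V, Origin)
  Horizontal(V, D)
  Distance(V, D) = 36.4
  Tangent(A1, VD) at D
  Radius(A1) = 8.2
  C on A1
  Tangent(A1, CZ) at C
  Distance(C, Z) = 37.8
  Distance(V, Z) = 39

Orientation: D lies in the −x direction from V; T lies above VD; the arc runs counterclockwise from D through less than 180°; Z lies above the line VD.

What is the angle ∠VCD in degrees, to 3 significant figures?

141°

V is at the origin; V and D share the same y with |VD| = 36.4 and D on the −x side, so D = (-36.4, 0.00). Since A1 is tangent to VD there, TD ⟂ VD, so T = D + (0, 8.2) = (-36.4, 8.20). Since TC ⟂ CZ (tangency), |TZ| = √(8.2² + 37.8²) = 38.7 regardless of where C sits on A1. So Z lies on both circle(V, 39.0) and circle(T, 38.7); the above-VD intersection is Z = (-11.0, 37.4). C is the foot of the tangent from Z: C = (-29.2, 4.26).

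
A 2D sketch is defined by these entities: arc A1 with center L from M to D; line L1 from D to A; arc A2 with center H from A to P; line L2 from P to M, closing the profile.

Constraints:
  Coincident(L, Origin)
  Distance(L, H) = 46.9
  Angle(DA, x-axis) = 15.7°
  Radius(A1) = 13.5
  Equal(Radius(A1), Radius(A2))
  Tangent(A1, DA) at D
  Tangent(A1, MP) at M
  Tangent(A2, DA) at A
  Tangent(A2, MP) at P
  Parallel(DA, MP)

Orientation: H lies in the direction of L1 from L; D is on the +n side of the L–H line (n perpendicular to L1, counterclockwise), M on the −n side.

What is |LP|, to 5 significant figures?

48.804

The slot axis is L1's direction at 15.7°, so u = (cos 15.7°, sin 15.7°) = (0.96269, 0.27060) and n = (−sin 15.7°, cos 15.7°) = (-0.27060, 0.96269). L is at the origin and H lies 46.9 along u from L, so H = 46.9·u = (45.150, 12.691). Tangency of A1 to both parallel lines with radius 13.5 puts D and M at L ± 13.5·n: D = (-3.6531, 12.996), M = (3.6531, -12.996). Equal radii place A and P the same way about H: A = H + 13.5·n = (41.497, 25.687), P = H − 13.5·n = (48.803, -0.30518). Then |LP| = |P − L| = 48.804.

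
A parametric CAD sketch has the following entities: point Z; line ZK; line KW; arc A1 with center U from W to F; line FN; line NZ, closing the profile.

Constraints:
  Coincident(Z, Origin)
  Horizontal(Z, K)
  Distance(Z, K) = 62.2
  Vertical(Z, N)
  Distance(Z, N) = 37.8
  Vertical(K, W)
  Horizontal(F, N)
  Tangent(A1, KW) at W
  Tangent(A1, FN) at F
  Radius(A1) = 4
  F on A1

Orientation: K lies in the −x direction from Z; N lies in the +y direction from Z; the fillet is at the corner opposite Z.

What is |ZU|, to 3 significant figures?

67.3

Z and N share the same x with |ZN| = 37.8 and N on the +y side, so N = (0.00, 37.8). The virtual corner opposite Z is at (-62.2, 37.8). Since A1 is tangent to KW there, UW ⟂ KW and tangency of A1 to FN means the radius UF is perpendicular to FN, with radius 4.0, so the center U sits 4.0 in from both sides at U = (-58.2, 33.8). Then |ZU| = |U − Z| = 67.3.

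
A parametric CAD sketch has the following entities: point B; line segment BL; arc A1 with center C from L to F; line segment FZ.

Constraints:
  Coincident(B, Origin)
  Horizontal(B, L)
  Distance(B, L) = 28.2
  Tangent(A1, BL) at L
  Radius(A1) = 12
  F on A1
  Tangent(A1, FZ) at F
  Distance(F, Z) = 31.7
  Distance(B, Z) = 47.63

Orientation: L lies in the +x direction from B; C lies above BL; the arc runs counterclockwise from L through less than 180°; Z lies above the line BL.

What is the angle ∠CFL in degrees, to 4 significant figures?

25.60°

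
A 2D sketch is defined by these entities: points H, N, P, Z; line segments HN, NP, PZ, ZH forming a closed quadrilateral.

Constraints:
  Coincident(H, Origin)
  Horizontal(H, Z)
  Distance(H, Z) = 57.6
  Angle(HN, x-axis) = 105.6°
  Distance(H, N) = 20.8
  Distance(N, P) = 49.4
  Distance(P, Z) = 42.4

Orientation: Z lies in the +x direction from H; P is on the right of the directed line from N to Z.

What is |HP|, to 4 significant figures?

30.14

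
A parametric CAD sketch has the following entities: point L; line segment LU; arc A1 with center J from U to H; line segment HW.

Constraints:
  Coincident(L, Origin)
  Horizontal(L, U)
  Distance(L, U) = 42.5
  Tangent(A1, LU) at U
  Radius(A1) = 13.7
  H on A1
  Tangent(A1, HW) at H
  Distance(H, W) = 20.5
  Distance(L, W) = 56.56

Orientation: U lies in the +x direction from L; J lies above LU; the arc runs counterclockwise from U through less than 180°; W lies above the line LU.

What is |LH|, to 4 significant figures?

57.84

Checks: L.y = 0.00, U.y = 0.00 ✓; |JH| = 13.70 ✓; ∠(JH, HW) = 90.00° ✓; |HW| = 20.50 ✓; |LW| = 56.56 ✓.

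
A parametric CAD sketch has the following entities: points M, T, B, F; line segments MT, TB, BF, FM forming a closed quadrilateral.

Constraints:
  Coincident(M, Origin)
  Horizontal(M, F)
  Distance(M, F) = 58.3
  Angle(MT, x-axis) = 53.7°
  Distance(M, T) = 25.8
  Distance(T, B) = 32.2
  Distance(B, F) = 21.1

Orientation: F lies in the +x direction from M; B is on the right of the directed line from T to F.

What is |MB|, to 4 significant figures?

37.46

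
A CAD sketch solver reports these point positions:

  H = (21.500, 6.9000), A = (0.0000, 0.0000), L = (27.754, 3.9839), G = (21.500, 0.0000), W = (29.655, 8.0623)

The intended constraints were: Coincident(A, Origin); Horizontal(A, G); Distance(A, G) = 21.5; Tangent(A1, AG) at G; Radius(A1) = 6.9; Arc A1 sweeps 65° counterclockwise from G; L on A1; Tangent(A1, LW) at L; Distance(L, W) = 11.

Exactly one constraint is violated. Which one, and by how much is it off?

Distance(L, W) = 11 — off by 6.50.

A = (0.00, 0.00) ✓; A.y = 0.00, G.y = 0.00 ✓; |AG| = 21.50 ✓; ∠(HG, GA) = 90.00° ✓; |HG| = 6.900 ✓; bearing(H→L) − bearing(H→G) = 65.00° ✓; |HL| = 6.900 ✓; ∠(HL, LW) = 89.99° ✓; |LW| = 4.500 ✗.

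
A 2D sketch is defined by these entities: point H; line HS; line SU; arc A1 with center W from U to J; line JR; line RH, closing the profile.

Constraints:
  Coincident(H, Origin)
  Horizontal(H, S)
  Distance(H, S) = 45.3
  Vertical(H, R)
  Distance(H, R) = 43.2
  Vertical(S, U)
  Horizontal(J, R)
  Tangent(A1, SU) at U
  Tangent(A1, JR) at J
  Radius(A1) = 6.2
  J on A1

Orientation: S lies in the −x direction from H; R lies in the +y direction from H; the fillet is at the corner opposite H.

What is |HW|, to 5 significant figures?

53.831

H is at the origin; HS is horizontal with |HS| = 45.3 and S on the −x side, so S = (-45.300, 0.0000). H and R share the same x with |HR| = 43.2 and R on the +y side, so R = (0.0000, 43.200). The virtual corner opposite H is at (-45.300, 43.200). The tangent condition forces WU to be normal to SU and A1 meets JR tangentially, so WJ is at right angles to JR, with radius 6.2, so the center W sits 6.2 in from both sides at W = (-39.100, 37.000). Then |HW| = |W − H| = 53.831.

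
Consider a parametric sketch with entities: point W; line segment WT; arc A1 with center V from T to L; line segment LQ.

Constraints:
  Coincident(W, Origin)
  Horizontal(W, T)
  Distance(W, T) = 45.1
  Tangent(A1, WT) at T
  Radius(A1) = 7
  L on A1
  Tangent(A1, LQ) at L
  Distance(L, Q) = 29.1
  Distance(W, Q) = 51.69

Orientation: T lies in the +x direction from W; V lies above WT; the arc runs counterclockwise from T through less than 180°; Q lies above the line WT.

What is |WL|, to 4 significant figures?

52.27

Checks: |VL| = 7.000 ✓; ∠(VL, LQ) = 90.00° ✓; |LQ| = 29.10 ✓; |WQ| = 51.69 ✓.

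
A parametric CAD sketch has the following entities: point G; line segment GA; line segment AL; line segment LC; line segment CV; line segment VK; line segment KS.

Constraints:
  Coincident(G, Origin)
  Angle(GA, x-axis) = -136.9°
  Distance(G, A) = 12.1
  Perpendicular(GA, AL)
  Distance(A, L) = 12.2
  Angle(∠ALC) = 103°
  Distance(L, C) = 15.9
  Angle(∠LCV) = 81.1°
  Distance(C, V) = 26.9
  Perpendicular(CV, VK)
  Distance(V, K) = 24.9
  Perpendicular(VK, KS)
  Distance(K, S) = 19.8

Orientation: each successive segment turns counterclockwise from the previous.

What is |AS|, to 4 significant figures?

11.22

CV ⟂ VK, so VK runs at -141.0°; with |VK| = 24.9, K = (-23.02, -3.966). VK ⟂ KS, so KS runs at -51.00°; with |KS| = 19.8, S = (-10.56, -19.35). Then |AS| = |S − A| = 11.22.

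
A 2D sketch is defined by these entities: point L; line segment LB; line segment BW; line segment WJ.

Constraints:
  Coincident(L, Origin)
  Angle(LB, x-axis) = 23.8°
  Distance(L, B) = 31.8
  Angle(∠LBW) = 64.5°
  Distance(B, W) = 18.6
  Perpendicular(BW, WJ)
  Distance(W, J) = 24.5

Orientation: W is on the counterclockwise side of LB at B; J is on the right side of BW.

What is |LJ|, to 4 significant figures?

53.43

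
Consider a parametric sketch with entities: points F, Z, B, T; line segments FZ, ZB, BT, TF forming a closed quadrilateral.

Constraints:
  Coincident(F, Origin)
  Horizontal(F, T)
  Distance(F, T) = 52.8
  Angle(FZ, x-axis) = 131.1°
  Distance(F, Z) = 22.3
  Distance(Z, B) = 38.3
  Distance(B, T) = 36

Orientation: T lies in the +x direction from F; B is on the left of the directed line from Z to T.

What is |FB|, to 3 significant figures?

31.3

Checks: |ZB| = 38.30 ✓; |BT| = 36.00 ✓.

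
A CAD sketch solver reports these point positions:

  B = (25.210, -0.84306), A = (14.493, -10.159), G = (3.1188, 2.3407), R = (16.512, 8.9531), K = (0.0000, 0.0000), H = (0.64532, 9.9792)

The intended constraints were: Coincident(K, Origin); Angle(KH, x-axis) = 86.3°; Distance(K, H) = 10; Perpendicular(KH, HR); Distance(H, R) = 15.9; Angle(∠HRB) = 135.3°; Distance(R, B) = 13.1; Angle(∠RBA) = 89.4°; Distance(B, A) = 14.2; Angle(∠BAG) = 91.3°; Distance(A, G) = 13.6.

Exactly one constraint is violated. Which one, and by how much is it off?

Distance(A, G) = 13.6 — off by 3.30.

K = (0.00, 0.00) ✓; KH at 86.30° ✓; |KH| = 10.00 ✓; ∠(KH, HR) = 90.00° ✓; |HR| = 15.90 ✓; ∠HRB = 135.3° ✓; |RB| = 13.10 ✓; ∠RBA = 89.40° ✓; |BA| = 14.20 ✓; ∠BAG = 91.30° ✓; |AG| = 16.90 ✗.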